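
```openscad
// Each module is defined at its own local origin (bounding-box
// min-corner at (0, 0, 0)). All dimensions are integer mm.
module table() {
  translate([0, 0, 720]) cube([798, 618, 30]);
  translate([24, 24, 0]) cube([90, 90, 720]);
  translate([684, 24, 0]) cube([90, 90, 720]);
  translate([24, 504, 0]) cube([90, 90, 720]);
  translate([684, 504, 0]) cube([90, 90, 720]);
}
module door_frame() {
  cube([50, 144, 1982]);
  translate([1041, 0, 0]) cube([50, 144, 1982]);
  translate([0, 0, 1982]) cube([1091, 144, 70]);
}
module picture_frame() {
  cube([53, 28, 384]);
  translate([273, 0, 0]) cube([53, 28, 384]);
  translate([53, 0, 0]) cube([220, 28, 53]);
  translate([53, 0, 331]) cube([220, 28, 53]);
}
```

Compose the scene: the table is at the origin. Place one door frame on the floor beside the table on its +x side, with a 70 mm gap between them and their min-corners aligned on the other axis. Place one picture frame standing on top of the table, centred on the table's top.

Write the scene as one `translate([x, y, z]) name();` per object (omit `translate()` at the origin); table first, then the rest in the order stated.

table();
translate([868, 0, 0]) door_frame();
translate([236, 295, 750]) picture_frame();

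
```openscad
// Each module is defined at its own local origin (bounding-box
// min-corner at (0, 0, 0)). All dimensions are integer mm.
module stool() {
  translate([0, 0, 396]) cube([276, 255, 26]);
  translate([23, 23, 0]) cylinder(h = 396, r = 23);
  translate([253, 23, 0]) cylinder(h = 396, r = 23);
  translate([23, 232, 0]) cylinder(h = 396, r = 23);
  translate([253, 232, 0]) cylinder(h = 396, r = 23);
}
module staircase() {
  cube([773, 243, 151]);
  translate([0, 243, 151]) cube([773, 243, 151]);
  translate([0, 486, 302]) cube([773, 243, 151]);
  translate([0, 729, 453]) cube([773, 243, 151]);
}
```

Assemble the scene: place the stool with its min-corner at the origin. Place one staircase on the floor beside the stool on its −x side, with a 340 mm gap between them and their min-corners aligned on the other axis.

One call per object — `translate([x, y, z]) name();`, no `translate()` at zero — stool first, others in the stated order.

stool();
translate([-1113, 0, 0]) staircase();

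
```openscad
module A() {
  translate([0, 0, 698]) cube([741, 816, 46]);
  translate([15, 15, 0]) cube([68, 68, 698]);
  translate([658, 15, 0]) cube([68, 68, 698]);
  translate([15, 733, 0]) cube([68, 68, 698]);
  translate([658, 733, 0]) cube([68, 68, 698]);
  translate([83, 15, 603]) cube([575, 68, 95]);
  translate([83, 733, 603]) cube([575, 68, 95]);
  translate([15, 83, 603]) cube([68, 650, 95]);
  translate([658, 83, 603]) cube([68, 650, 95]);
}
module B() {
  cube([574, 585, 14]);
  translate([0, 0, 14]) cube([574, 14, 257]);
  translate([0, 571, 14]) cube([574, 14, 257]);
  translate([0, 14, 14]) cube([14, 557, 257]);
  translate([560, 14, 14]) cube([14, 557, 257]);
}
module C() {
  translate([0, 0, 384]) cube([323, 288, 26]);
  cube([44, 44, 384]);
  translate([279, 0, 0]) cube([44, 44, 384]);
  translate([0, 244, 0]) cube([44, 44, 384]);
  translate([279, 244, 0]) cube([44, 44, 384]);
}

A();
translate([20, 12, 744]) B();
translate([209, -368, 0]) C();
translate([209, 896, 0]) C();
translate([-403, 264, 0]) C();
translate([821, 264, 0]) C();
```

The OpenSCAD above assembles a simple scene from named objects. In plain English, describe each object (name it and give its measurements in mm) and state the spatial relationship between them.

A is a rectangular dining table. The top is 741×816×46 mm with its upper surface at z = 744 mm. It stands on four 68×68 mm square legs, each inset 15 mm from the nearest pair of top edges, running from the floor to the underside of the top. Four apron rails, 68 mm thick and 95 mm tall, run between adjacent legs with their top edges flush with the underside of the top and their outer faces flush with the legs' outer faces.

B is an open-topped rectangular box: outside dimensions 574×585×271 mm, with a uniform wall and base thickness of 14 mm. The base is a full 574×585 slab on the floor; four walls sit on top of the base. The front and back walls (the −y and +y sides) span the full width; the two side walls fit between them.

C is a four-legged stool. The seat is 323×288 mm, 26 mm thick, top at z = 410 mm. It stands on four square legs, each 44×44 mm in cross-section, from z = 0 to the seat underside, each flush with a corner of the seat.

The open box is on top of the table. Four stools sit around the table at the −y, +y, −x, +x sides.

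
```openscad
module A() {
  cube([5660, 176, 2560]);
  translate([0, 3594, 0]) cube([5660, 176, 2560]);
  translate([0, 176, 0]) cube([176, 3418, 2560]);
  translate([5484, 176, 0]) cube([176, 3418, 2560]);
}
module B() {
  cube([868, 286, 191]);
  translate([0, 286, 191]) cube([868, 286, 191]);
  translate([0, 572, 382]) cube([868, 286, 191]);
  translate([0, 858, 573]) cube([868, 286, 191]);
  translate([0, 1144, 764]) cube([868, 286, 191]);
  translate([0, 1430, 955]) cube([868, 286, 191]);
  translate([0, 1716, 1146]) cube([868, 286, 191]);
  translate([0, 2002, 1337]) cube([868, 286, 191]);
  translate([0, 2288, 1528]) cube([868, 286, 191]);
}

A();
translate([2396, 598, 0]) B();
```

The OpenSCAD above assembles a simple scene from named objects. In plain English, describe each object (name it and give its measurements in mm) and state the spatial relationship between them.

A is the wall frame of a small rectangular building: four walls, each 2560 mm tall and 176 mm thick, enclosing a footprint 5660 mm (x) by 3770 mm (y) outside-to-outside, with no floor or roof. The front and back walls (the −y and +y sides) span the full width; the two side walls fit between them.

B is a run of 9 identical solid stair steps. Each tread is 868×286 mm and each step block is 191 mm high. Step 1 rests on the floor; step k is offset from step 1 by (k−1)×286 mm in y and (k−1)×191 mm in z.

The staircase sits inside the house frame, centred.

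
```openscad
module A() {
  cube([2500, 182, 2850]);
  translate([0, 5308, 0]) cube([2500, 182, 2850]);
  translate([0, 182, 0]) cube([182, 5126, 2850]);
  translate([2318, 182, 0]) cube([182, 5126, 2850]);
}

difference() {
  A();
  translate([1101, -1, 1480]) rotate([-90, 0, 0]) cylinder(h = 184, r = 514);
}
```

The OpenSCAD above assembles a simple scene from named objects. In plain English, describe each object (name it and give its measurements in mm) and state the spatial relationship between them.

A is a box-shaped house frame (walls only): outside footprint 2500×5490 mm, wall height 2850 mm, wall thickness 182 mm. The two y-facing walls run the full x-width; the two x-facing walls fit between the inner faces of the y-facing walls.

The house frame has a circular hole of radius 514 mm through its front wall, centred at (x = 1101, z = 1480).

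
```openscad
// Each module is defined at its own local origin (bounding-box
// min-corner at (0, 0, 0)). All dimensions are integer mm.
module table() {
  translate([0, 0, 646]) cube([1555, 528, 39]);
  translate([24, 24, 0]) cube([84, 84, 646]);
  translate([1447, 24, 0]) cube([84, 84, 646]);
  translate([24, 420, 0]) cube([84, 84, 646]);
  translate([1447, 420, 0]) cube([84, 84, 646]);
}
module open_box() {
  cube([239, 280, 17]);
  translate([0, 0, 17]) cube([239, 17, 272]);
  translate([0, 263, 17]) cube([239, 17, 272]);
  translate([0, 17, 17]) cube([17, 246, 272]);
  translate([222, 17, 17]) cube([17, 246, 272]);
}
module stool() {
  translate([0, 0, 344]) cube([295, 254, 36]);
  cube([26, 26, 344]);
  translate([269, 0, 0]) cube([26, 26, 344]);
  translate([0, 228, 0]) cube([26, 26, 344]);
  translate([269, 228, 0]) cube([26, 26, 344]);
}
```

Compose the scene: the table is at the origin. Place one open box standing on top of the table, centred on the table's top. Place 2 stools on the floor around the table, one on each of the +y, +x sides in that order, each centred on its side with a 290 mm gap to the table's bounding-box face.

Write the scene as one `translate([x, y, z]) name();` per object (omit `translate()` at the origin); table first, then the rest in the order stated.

table();
translate([658, 124, 685]) open_box();
translate([630, 818, 0]) stool();
translate([1845, 137, 0]) stool();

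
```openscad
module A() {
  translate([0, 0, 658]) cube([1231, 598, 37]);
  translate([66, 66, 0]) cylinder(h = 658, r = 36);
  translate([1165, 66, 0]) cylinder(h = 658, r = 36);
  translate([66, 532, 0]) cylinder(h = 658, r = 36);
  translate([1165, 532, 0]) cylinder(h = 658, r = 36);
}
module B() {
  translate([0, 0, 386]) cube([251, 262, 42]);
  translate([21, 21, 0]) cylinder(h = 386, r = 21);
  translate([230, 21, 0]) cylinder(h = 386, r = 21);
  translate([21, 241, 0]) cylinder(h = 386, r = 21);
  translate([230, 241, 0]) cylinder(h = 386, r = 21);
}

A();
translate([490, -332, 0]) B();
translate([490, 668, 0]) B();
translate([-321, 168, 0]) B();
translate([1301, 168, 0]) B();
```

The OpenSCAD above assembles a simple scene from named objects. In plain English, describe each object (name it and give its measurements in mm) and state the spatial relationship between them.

A is a table: top 1231 mm (x) × 598 mm (y), 37 mm thick, upper face at z = 695 mm, on four round legs of 72 mm diameter, each leg's bounding box inset 30 mm from the nearest pair of top edges, running from z = 0 to the bottom of the top.

B is a four-legged stool. The seat is 251×262 mm, 42 mm thick, top at z = 428 mm. It stands on four round legs, each 42 mm in diameter, from z = 0 to the seat underside, each leg's axis is inset half a diameter from the nearest pair of seat edges (so the leg's bounding box is flush with the corner).

Four stools sit around the table at the −y, +y, −x, +x sides.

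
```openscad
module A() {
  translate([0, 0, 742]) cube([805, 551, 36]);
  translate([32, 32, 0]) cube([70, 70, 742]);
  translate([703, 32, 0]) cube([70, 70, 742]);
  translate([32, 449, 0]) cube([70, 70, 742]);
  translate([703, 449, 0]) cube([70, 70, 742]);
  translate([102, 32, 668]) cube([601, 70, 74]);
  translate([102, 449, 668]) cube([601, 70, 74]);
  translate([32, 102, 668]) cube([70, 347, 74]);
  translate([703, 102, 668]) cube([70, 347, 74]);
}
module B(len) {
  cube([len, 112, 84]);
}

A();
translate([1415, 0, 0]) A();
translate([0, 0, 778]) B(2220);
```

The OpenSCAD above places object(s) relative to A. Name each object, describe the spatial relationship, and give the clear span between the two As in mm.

Second table starts at x = 1415; first ends at x = 805; clear span = 1415 − 805 = 610 mm.

A is a table. B is a beam. A beam spans the tops of two tables. The clear span between the two tables is 610 mm.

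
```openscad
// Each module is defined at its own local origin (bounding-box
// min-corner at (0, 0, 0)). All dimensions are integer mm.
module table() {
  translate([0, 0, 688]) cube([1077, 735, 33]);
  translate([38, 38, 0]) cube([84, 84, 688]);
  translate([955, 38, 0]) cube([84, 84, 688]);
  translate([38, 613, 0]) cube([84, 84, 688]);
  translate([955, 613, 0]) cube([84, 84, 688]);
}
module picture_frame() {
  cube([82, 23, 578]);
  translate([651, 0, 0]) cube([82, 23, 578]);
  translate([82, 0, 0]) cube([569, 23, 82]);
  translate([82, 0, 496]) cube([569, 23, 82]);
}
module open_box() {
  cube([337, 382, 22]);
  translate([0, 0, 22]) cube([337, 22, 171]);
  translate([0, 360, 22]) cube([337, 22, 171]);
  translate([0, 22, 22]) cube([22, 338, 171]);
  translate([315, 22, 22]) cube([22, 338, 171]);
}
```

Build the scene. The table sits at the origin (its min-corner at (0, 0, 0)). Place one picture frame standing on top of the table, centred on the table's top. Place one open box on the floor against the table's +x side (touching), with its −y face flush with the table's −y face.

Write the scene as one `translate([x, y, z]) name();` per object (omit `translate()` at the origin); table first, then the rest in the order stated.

table();
translate([172, 356, 721]) picture_frame();
translate([1077, 0, 0]) open_box();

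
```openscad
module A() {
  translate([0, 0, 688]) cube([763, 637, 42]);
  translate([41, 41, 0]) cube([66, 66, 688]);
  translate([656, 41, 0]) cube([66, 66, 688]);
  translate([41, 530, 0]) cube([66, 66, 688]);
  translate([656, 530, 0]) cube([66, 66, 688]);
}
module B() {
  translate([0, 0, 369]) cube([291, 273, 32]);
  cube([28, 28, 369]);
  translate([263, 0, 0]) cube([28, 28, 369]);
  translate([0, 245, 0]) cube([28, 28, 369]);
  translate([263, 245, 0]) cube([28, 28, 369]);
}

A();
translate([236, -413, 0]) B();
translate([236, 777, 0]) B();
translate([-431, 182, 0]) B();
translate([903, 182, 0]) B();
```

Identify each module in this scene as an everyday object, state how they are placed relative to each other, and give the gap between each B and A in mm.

A is a table. B is a stool. Four stools sit around the table at the −y, +y, −x, +x sides. The gap between each stool and the table is 140 mm.

Each stool's nearest face is 140 mm from the table's bounding box.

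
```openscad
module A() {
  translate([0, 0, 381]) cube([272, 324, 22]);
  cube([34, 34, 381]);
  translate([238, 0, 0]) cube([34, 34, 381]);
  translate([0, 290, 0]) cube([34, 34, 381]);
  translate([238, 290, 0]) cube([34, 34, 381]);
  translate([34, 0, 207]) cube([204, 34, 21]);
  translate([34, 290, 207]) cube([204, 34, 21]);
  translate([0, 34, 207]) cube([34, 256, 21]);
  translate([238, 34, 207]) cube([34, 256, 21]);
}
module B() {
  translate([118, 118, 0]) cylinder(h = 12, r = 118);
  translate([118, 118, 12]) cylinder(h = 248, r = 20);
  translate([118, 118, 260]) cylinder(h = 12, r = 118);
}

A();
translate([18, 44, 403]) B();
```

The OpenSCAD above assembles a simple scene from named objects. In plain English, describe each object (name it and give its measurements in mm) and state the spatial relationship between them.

A is a simple wooden stool: a rectangular seat 272 mm (x) by 324 mm (y), 22 mm thick, top face at z = 403 mm, on four square legs, each 34×34 mm in cross-section. The legs rest on z = 0, each flush with a corner of the seat. Four stretchers, 34 mm wide and 21 mm tall, connect adjacent legs with their undersides at z = 207 mm, each running between the inner faces of the legs it joins and aligned with the legs' outer faces on the other axis.

B is a spool: two coaxial disc flanges of radius 118 mm and thickness 12 mm, joined by a core cylinder of radius 20 mm and height 248 mm. The lower flange rests on z = 0 and the three cylinders share a vertical axis.

The spool is on top of the stool, centred.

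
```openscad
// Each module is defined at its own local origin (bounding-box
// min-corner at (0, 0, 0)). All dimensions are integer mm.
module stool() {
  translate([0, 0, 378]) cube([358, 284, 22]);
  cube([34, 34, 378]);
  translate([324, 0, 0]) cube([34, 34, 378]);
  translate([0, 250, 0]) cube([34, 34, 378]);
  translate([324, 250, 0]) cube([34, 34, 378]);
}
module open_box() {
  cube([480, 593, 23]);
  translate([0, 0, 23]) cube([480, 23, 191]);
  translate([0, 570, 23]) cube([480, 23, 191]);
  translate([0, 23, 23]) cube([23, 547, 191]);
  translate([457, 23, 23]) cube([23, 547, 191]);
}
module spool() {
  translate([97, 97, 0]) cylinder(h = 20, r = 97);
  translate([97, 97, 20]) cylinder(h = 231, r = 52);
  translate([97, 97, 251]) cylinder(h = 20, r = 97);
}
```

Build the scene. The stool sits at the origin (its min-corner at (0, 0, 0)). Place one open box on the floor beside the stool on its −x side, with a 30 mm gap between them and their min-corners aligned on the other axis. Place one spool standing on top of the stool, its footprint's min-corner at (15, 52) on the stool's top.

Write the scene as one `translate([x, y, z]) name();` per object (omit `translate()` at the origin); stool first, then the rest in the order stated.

stool();
translate([-510, 0, 0]) open_box();
translate([15, 52, 400]) spool();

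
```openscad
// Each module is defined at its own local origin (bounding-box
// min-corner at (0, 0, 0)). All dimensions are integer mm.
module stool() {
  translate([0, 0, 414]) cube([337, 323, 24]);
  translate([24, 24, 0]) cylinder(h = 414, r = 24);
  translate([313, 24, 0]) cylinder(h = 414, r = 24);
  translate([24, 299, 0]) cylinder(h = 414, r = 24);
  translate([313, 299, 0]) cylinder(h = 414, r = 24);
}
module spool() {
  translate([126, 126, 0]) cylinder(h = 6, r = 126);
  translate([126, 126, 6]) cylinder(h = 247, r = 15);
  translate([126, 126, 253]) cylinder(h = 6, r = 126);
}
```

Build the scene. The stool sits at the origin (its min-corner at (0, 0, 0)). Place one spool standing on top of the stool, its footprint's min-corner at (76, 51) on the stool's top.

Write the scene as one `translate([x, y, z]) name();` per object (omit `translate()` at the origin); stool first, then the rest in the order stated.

stool();
translate([76, 51, 438]) spool();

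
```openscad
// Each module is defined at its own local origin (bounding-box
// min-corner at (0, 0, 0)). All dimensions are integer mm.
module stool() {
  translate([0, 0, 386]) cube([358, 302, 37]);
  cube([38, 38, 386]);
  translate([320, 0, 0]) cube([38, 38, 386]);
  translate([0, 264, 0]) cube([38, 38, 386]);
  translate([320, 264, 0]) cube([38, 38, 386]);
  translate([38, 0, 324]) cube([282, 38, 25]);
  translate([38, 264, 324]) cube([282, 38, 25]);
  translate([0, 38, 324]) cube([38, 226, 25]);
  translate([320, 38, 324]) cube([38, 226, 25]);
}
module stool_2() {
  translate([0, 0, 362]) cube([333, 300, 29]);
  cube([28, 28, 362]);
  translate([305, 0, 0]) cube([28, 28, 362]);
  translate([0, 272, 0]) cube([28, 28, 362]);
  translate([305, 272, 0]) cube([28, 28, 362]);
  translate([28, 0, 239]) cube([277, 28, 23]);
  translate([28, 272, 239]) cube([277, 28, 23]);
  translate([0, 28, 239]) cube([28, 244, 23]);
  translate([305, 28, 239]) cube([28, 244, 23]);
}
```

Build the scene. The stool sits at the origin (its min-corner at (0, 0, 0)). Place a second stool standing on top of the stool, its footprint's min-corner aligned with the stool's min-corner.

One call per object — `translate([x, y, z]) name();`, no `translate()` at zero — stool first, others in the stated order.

stool();
translate([0, 0, 423]) stool_2();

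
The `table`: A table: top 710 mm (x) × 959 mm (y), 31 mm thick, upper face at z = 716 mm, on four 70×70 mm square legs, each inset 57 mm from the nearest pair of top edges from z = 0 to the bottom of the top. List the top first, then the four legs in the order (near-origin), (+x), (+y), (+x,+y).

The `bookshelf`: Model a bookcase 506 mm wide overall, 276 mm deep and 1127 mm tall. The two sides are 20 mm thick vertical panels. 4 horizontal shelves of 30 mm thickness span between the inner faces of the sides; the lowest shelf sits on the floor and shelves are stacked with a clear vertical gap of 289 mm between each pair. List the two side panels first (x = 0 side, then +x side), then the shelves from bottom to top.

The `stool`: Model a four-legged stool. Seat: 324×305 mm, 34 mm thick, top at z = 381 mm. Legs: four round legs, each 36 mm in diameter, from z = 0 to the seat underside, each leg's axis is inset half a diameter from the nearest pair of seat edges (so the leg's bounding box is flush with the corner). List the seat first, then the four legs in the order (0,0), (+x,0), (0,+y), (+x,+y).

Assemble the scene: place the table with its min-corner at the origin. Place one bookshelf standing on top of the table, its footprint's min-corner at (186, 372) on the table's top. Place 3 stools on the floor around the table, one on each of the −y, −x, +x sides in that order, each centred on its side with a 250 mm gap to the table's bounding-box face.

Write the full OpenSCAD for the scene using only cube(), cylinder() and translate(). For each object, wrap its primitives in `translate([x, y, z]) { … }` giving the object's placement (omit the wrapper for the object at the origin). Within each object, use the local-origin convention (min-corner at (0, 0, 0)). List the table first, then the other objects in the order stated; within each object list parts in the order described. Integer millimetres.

translate([0, 0, 685]) cube([710, 959, 31]);
translate([57, 57, 0]) cube([70, 70, 685]);
translate([583, 57, 0]) cube([70, 70, 685]);
translate([57, 832, 0]) cube([70, 70, 685]);
translate([583, 832, 0]) cube([70, 70, 685]);
translate([186, 372, 716]) {
  cube([20, 276, 1127]);
  translate([486, 0, 0]) cube([20, 276, 1127]);
  translate([20, 0, 0]) cube([466, 276, 30]);
  translate([20, 0, 319]) cube([466, 276, 30]);
  translate([20, 0, 638]) cube([466, 276, 30]);
  translate([20, 0, 957]) cube([466, 276, 30]);
}
translate([193, -555, 0]) {
  translate([0, 0, 347]) cube([324, 305, 34]);
  translate([18, 18, 0]) cylinder(h = 347, r = 18);
  translate([306, 18, 0]) cylinder(h = 347, r = 18);
  translate([18, 287, 0]) cylinder(h = 347, r = 18);
  translate([306, 287, 0]) cylinder(h = 347, r = 18);
}
translate([-574, 327, 0]) {
  translate([0, 0, 347]) cube([324, 305, 34]);
  translate([18, 18, 0]) cylinder(h = 347, r = 18);
  translate([306, 18, 0]) cylinder(h = 347, r = 18);
  translate([18, 287, 0]) cylinder(h = 347, r = 18);
  translate([306, 287, 0]) cylinder(h = 347, r = 18);
}
translate([960, 327, 0]) {
  translate([0, 0, 347]) cube([324, 305, 34]);
  translate([18, 18, 0]) cylinder(h = 347, r = 18);
  translate([306, 18, 0]) cylinder(h = 347, r = 18);
  translate([18, 287, 0]) cylinder(h = 347, r = 18);
  translate([306, 287, 0]) cylinder(h = 347, r = 18);
}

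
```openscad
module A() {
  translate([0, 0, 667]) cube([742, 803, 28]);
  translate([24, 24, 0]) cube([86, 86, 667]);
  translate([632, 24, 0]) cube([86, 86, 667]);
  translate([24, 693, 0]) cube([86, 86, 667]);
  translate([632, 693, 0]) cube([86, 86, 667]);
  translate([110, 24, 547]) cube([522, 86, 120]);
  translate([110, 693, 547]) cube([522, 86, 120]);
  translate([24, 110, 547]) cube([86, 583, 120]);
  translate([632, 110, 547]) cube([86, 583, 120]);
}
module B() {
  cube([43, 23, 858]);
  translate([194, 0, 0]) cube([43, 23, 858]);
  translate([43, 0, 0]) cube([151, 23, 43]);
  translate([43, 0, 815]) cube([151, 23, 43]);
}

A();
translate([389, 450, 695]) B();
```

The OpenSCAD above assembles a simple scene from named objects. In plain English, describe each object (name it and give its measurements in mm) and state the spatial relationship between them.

A is a rectangular dining table. The top is 742×803×28 mm with its upper surface at z = 695 mm. It stands on four 86×86 mm square legs, each inset 24 mm from the nearest pair of top edges, running from the floor to the underside of the top. Four apron rails, 86 mm thick and 120 mm tall, run between adjacent legs with their top edges flush with the underside of the top and their outer faces flush with the legs' outer faces.

B is a picture frame with a 151×772 mm rectangular opening (x by z) and a uniform 43 mm border on every side. Frame depth is 23 mm along y. It is built from two vertical stiles running the full outside height and two horizontal rails spanning the gap between the stiles.

The picture frame is on top of the table.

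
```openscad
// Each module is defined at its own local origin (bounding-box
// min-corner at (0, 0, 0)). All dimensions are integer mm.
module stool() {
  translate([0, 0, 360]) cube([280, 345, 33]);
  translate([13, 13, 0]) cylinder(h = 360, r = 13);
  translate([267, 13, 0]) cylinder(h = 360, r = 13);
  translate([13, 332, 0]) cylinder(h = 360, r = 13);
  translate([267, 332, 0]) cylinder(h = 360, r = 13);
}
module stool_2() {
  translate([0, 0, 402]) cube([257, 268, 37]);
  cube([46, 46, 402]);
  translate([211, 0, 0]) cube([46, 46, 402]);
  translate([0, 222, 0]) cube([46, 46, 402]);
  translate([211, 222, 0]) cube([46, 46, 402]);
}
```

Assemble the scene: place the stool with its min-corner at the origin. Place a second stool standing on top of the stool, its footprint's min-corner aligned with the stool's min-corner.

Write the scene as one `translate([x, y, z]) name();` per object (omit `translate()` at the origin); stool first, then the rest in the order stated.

stool();
translate([0, 0, 393]) stool_2();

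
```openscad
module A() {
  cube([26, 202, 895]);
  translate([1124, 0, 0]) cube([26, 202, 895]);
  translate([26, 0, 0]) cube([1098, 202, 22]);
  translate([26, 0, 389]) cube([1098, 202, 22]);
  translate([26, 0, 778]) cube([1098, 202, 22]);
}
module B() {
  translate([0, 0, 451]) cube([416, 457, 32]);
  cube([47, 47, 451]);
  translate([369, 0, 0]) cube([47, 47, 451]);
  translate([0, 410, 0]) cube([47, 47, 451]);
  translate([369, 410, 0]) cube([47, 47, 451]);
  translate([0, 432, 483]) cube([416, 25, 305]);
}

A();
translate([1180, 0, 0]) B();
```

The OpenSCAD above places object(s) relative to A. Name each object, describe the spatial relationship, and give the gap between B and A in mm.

The chair's nearest face is 30 mm from the bookshelf's +x face.

A is a bookshelf. B is a chair. The chair is on the floor beside the bookshelf on its +x side. The gap between the chair and the bookshelf is 30 mm.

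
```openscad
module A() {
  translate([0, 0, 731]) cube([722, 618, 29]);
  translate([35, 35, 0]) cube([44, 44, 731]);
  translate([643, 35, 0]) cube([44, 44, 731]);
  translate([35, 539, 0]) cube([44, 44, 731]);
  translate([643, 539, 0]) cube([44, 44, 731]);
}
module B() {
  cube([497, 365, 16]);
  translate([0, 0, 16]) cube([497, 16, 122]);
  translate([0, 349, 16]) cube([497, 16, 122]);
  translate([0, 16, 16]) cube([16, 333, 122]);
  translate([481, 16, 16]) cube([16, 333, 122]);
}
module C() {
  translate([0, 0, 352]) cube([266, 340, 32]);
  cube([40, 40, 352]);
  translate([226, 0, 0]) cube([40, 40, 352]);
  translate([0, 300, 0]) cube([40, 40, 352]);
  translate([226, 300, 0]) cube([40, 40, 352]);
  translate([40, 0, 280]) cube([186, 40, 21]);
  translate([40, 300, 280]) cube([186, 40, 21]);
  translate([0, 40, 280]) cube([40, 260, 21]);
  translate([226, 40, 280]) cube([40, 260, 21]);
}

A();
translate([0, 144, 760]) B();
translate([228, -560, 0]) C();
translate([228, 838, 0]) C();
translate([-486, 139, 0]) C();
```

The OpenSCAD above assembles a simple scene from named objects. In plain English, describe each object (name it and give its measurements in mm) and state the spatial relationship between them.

A is a table: top 722 mm (x) × 618 mm (y), 29 mm thick, upper face at z = 760 mm, on four 44×44 mm square legs, each inset 35 mm from the nearest pair of top edges, running from z = 0 to the bottom of the top.

B is an open-topped rectangular box: outside dimensions 497×365×138 mm, with a uniform wall and base thickness of 16 mm. The base is a full 497×365 slab on the floor; four walls sit on top of the base. The front and back walls (the −y and +y sides) span the full width; the two side walls fit between them.

C is a four-legged stool. The seat is 266×340 mm, 32 mm thick, top at z = 384 mm. It stands on four square legs, each 40×40 mm in cross-section, from z = 0 to the seat underside, each flush with a corner of the seat. Four stretchers, 40 mm wide and 21 mm tall, connect adjacent legs with their undersides at z = 280 mm, each running between the inner faces of the legs it joins and aligned with the legs' outer faces on the other axis.

The open box is on top of the table. Three stools sit around the table at the −y, +y, −x sides.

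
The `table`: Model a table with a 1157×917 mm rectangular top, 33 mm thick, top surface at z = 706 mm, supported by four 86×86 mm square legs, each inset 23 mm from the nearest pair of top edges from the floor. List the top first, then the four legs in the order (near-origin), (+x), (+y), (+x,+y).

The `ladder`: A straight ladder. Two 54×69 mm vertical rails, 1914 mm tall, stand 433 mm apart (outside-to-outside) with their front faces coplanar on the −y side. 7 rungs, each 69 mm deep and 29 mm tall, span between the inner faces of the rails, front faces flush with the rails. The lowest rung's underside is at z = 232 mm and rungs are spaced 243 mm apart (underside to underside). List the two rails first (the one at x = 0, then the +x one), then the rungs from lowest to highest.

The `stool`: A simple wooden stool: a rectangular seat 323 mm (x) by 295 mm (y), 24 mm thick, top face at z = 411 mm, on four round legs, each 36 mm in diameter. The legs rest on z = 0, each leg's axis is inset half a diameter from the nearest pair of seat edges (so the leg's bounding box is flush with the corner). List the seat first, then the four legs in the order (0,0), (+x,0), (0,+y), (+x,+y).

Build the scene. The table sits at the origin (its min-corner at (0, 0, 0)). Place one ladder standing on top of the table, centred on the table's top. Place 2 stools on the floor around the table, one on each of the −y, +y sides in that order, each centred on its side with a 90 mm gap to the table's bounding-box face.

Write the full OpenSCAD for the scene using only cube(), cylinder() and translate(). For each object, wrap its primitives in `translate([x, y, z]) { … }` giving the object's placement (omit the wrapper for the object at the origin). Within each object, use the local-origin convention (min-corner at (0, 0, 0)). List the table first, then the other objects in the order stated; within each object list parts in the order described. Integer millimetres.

translate([0, 0, 673]) cube([1157, 917, 33]);
translate([23, 23, 0]) cube([86, 86, 673]);
translate([1048, 23, 0]) cube([86, 86, 673]);
translate([23, 808, 0]) cube([86, 86, 673]);
translate([1048, 808, 0]) cube([86, 86, 673]);
translate([362, 424, 706]) {
  cube([54, 69, 1914]);
  translate([379, 0, 0]) cube([54, 69, 1914]);
  translate([54, 0, 232]) cube([325, 69, 29]);
  translate([54, 0, 475]) cube([325, 69, 29]);
  translate([54, 0, 718]) cube([325, 69, 29]);
  translate([54, 0, 961]) cube([325, 69, 29]);
  translate([54, 0, 1204]) cube([325, 69, 29]);
  translate([54, 0, 1447]) cube([325, 69, 29]);
  translate([54, 0, 1690]) cube([325, 69, 29]);
}
translate([417, -385, 0]) {
  translate([0, 0, 387]) cube([323, 295, 24]);
  translate([18, 18, 0]) cylinder(h = 387, r = 18);
  translate([305, 18, 0]) cylinder(h = 387, r = 18);
  translate([18, 277, 0]) cylinder(h = 387, r = 18);
  translate([305, 277, 0]) cylinder(h = 387, r = 18);
}
translate([417, 1007, 0]) {
  translate([0, 0, 387]) cube([323, 295, 24]);
  translate([18, 18, 0]) cylinder(h = 387, r = 18);
  translate([305, 18, 0]) cylinder(h = 387, r = 18);
  translate([18, 277, 0]) cylinder(h = 387, r = 18);
  translate([305, 277, 0]) cylinder(h = 387, r = 18);
}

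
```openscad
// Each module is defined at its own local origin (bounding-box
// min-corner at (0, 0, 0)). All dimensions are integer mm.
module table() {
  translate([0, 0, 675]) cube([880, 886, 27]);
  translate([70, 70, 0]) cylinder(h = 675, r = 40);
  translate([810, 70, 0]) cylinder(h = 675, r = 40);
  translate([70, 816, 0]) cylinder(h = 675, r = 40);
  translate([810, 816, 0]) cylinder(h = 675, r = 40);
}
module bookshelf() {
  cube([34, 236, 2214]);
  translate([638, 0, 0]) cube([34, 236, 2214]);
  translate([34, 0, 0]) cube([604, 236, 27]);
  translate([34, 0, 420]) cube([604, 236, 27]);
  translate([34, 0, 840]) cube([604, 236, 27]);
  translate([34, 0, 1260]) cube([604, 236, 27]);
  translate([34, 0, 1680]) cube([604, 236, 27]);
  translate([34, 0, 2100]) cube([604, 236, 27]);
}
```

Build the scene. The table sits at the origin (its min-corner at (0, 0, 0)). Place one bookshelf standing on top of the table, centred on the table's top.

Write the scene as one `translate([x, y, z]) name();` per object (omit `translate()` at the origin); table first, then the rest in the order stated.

table();
translate([104, 325, 702]) bookshelf();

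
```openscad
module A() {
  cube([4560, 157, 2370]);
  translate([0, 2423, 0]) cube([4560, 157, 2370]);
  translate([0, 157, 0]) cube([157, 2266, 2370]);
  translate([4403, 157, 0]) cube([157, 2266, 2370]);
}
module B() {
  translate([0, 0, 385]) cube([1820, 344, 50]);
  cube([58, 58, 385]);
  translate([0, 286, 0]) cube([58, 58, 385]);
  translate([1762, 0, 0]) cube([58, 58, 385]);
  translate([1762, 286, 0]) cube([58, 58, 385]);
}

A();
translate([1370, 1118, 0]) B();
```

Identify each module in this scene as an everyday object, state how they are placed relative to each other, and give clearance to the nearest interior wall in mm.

Clearances: x = 1213, y = 961; minimum 961 mm.

A is a house frame. B is a bench. The bench sits inside the house frame, centred. The clearance to the nearest interior wall is 961 mm.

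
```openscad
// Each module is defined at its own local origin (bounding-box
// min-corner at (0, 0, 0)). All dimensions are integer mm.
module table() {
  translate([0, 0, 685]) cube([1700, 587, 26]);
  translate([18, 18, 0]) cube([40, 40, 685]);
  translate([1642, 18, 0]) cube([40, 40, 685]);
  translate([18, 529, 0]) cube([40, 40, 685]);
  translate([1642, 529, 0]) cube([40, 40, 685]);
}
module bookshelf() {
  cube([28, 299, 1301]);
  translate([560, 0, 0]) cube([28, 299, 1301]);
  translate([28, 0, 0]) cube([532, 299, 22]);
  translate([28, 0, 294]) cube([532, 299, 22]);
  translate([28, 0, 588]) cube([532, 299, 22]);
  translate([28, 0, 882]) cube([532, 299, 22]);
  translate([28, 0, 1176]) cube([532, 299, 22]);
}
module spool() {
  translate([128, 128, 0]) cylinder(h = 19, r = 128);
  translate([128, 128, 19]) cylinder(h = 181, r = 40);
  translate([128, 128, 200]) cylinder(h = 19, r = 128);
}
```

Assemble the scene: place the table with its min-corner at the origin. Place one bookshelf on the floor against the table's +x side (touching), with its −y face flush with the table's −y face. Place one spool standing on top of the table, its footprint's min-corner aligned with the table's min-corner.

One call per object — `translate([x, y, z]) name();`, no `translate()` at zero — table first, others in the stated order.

table();
translate([1700, 0, 0]) bookshelf();
translate([0, 0, 711]) spool();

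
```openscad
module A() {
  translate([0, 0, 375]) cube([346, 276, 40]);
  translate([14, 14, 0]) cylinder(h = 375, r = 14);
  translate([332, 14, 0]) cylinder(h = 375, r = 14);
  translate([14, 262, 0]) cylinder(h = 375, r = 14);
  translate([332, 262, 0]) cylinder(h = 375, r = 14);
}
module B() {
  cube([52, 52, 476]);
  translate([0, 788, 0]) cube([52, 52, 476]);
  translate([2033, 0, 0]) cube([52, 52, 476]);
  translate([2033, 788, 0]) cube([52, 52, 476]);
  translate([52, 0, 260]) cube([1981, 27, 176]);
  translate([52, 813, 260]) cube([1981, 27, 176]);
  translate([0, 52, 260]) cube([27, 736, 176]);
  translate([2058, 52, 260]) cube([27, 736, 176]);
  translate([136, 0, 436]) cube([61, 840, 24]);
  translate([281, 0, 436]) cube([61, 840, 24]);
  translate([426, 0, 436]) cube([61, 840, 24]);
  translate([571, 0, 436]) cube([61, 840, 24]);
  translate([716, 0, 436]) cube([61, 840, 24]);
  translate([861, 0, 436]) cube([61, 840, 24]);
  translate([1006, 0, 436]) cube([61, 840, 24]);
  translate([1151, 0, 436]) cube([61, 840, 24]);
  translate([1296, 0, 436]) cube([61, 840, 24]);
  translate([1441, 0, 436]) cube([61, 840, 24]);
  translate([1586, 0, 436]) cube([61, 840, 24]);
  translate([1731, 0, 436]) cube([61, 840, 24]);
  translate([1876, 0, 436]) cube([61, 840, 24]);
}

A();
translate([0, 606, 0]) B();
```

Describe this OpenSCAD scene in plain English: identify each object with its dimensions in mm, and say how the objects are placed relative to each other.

A is a four-legged stool. The seat is 346×276 mm, 40 mm thick, top at z = 415 mm. It stands on four round legs, each 28 mm in diameter, from z = 0 to the seat underside, each leg's axis is inset half a diameter from the nearest pair of seat edges (so the leg's bounding box is flush with the corner).

B is a bed frame 2085 mm long (x) by 840 mm wide (y). Four 52×52 mm corner posts, 476 mm tall, at the corners of the footprint. Four rails of 27 mm thickness and 176 mm height run between adjacent posts with their undersides at z = 260 mm, their outer faces flush with the outside of the frame (the two x-running rails run between the posts' inner faces; the two y-running rails run between the posts' inner faces). 13 slats, each 61 mm wide (x) and 24 mm thick, lie across the top of the two x-running rails, running the full 840 mm width of the frame in y; the slats are evenly spaced along x between the inner faces of the end posts with equal gaps (rounded down to the nearest mm) at the −x end and between each pair — any rounding remainder accumulates at the +x end.

The bed frame is on the floor beside the stool on its +y side.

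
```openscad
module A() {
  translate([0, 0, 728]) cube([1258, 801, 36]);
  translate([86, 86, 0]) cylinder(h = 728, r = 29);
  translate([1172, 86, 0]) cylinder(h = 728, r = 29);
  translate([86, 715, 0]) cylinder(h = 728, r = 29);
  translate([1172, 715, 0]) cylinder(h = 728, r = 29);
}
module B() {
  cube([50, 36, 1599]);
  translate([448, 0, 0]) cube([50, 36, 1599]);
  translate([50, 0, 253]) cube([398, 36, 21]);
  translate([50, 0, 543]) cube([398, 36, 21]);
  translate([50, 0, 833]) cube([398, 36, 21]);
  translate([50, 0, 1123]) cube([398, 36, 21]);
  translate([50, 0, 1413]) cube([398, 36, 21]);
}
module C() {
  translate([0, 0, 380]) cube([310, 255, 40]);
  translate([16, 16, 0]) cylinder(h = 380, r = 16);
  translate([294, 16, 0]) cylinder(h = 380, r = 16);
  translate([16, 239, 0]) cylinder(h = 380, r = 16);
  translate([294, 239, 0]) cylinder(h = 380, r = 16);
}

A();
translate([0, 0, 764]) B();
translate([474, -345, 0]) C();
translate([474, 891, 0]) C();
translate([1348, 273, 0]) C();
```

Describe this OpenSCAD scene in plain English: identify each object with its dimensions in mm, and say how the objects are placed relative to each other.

A is a table: top 1258 mm (x) × 801 mm (y), 36 mm thick, upper face at z = 764 mm, on four round legs of 58 mm diameter, each leg's bounding box inset 57 mm from the nearest pair of top edges, running from z = 0 to the bottom of the top.

B is a straight ladder. Two 50×36 mm vertical rails, 1599 mm tall, stand 498 mm apart (outside-to-outside) with their front faces coplanar on the −y side. 5 rungs, each 36 mm deep and 21 mm tall, span between the inner faces of the rails, front faces flush with the rails. The lowest rung's underside is at z = 253 mm and rungs are spaced 290 mm apart (underside to underside).

C is a four-legged stool. The seat is 310×255 mm, 40 mm thick, top at z = 420 mm. It stands on four round legs, each 32 mm in diameter, from z = 0 to the seat underside, each leg's axis is inset half a diameter from the nearest pair of seat edges (so the leg's bounding box is flush with the corner).

The ladder is on top of the table. Three stools sit around the table at the −y, +y, +x sides.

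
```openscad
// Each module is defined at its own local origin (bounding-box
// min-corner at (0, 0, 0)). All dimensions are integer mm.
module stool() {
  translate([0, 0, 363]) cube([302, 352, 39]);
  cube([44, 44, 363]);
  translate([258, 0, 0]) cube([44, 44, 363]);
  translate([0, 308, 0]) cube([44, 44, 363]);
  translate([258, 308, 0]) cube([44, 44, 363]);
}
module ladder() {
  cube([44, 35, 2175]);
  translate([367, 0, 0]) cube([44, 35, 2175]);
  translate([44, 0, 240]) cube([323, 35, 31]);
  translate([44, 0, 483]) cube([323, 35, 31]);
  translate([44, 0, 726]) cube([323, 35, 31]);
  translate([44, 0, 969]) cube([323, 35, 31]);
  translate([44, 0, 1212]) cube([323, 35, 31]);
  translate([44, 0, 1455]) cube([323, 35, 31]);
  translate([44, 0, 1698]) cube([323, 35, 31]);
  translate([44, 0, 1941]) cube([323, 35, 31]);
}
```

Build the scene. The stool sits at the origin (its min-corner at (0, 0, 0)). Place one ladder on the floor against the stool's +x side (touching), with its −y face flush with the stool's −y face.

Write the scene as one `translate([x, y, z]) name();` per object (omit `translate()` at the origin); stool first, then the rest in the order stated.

stool();
translate([302, 0, 0]) ladder();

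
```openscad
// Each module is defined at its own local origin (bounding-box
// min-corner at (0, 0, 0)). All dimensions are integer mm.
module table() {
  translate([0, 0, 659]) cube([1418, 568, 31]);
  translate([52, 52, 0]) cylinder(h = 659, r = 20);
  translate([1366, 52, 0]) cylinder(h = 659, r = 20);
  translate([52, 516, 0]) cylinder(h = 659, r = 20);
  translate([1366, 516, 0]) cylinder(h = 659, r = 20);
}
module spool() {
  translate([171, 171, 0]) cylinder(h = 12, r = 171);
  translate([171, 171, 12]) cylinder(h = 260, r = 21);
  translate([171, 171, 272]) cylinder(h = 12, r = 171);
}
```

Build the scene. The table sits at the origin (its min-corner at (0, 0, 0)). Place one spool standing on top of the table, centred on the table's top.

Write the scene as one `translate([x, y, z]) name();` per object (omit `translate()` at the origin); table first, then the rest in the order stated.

table();
translate([538, 113, 690]) spool();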